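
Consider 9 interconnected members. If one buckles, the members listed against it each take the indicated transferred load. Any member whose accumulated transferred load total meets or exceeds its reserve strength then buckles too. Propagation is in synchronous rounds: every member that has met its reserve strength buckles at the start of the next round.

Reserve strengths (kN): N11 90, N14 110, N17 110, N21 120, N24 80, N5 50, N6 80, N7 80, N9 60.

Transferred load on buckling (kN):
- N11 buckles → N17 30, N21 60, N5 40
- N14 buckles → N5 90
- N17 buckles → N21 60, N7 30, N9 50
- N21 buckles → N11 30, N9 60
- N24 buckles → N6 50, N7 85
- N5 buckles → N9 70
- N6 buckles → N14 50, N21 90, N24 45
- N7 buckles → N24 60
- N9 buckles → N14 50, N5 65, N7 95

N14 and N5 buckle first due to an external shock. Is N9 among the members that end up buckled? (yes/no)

Round 1 — N14, N5 buckle (initial).
  N9: +70 → 70 ≥ 60
Round 2 — N9 buckles.
  N7: +95 → 95 ≥ 80
Round 3 — N7 buckles.
  N24: +60 → 60 < 80
No further bucklings.

yes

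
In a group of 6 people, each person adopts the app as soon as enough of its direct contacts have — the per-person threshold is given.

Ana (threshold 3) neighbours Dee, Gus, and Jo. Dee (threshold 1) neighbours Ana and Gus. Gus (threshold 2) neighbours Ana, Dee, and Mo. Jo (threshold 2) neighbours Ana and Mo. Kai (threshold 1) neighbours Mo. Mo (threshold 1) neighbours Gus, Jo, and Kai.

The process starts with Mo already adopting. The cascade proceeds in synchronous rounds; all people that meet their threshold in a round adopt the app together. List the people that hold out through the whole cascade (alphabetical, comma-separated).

Round 1 — Mo adopts the app (initial).
Round 2 — checking thresholds:
  Gus: 1 of 3 neighbours < 2, holds.
  Jo: 1 of 2 neighbours < 2, holds.
  Kai: 1 of 1 neighbours ≥ 1, adopts the app.
Round 3 — no new adoptions; cascade stops.

Ana, Dee, Gus, Jo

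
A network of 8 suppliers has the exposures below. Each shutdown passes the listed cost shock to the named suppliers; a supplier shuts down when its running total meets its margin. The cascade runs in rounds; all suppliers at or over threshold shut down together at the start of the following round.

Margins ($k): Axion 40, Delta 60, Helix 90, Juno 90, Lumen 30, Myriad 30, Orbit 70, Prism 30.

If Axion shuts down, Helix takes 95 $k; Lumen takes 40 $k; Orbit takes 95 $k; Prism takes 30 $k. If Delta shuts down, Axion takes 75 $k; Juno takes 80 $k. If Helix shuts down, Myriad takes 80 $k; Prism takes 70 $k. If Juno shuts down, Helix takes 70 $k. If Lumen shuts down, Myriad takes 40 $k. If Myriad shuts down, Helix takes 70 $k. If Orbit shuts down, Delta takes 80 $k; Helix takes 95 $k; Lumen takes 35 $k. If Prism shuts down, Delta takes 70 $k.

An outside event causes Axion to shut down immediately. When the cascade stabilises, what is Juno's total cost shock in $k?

Round 1 — Axion shuts down (initial).
  Helix: +95 → 95 ≥ 90
  Lumen: +40 → 40 ≥ 30
  Orbit: +95 → 95 ≥ 70
  Prism: +30 → 30 ≥ 30
Round 2 — Helix, Lumen, Orbit, Prism shut down.
  Delta: +80+70 → 150 ≥ 60
  Myriad: +80+40 → 120 ≥ 30
Round 3 — Delta, Myriad shut down.
  Juno: +80 → 80 < 90
No further shutdowns.

80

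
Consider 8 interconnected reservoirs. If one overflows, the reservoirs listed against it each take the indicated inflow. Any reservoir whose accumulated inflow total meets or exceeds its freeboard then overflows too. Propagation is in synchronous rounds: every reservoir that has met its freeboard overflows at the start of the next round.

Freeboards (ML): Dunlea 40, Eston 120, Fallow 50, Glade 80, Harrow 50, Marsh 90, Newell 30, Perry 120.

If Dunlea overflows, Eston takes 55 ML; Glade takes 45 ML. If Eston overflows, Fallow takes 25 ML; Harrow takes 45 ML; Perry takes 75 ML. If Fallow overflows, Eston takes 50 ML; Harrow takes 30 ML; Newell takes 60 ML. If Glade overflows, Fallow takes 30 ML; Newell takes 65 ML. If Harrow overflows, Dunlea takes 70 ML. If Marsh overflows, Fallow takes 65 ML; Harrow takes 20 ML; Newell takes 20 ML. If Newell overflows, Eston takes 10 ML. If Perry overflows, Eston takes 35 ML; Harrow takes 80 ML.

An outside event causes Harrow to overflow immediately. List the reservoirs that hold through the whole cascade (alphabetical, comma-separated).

Round 1 — Harrow overflows (initial).
  Dunlea: +70 → 70 ≥ 40
Round 2 — Dunlea overflows.
  Eston: +55 → 55 < 120
  Glade: +45 → 45 < 80
No further overflows.

Eston, Fallow, Glade, Marsh, Newell, Perry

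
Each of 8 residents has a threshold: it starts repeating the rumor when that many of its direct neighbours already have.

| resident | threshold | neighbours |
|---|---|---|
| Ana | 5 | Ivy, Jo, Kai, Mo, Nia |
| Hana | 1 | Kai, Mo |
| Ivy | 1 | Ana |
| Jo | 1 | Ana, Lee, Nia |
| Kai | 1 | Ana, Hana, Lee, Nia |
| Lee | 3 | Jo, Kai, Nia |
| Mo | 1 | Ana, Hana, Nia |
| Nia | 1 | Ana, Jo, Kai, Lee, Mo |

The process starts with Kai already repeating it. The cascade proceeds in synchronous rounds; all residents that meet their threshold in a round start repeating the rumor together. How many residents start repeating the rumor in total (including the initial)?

Round 1 — Kai starts repeating the rumor (initial).
Round 2 — checking thresholds:
  Ana: 1 of 5 neighbours < 5, not yet.
  Hana: 1 of 2 neighbours ≥ 1, starts repeating the rumor.
  Lee: 1 of 3 neighbours < 3, not yet.
  Nia: 1 of 5 neighbours ≥ 1, starts repeating the rumor.
Round 3 — checking thresholds:
  Ana: 2 of 5 neighbours < 5, not yet.
  Jo: 1 of 3 neighbours ≥ 1, starts repeating the rumor.
  Lee: 2 of 3 neighbours < 3, not yet.
  Mo: 2 of 3 neighbours ≥ 1, starts repeating the rumor.
Round 4 — checking thresholds:
  Ana: 4 of 5 neighbours < 5, not yet.
  Lee: 3 of 3 neighbours ≥ 3, starts repeating the rumor.
Round 5 — no new spreads; cascade stops.

6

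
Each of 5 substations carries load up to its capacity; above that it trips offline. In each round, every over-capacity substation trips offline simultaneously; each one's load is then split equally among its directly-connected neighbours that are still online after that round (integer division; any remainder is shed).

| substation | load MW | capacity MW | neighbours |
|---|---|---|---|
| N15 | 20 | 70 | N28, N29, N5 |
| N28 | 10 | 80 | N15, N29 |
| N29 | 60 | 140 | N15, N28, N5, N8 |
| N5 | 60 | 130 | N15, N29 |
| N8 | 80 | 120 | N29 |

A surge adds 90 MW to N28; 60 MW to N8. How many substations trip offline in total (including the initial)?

Round 1 — N28 at 100 > 80; N8 at 140 > 120. N28, N8 trip offline.
  N28 sheds 100 MW to N15, N29: 50 each.
    N15: 20+50 = 70 ≤ 70
    N29: 60+50 = 110 ≤ 140
  N8 sheds 140 MW to N29: 140 each.
    N29: 110+140 = 250 > 140
Round 2 — N29 trips offline.
  N29 sheds 250 MW to N15, N5: 125 each.
    N15: 70+125 = 195 > 70
    N5: 60+125 = 185 > 130
Round 3 — N15, N5 trip offline.
  N15 sheds 195 MW: no online neighbours, lost.
  N5 sheds 185 MW: no online neighbours, lost.
No further trips.

5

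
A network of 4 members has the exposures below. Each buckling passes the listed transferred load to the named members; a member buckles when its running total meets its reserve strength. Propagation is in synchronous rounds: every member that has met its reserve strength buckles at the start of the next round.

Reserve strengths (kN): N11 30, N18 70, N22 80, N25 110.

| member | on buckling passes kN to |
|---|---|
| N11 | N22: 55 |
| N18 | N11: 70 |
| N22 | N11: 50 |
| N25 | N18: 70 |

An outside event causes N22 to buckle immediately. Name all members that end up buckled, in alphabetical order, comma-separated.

Round 1 — N22 buckles (initial).
  N11: +50 → 50 ≥ 30
Round 2 — N11 buckles.
No further bucklings.

N11, N22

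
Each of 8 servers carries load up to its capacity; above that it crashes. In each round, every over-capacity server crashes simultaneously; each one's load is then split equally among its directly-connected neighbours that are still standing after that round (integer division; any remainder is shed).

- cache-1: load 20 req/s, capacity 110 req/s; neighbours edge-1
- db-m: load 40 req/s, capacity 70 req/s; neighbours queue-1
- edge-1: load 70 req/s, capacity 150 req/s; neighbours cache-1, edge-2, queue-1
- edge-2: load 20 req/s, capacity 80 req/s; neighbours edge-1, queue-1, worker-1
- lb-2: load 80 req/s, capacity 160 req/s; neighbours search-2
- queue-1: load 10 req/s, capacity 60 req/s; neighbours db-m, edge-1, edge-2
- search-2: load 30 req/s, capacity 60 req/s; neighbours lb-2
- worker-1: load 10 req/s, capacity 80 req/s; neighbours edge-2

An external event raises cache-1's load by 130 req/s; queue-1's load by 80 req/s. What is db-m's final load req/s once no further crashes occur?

70

Round 1 — cache-1 at 150 > 110; queue-1 at 90 > 60. cache-1, queue-1 crash.
  cache-1 sheds 150 req/s to edge-1: 150 each.
    edge-1: 70+150 = 220 > 150
  queue-1 sheds 90 req/s to db-m, edge-1, edge-2: 30 each.
    db-m: 40+30 = 70 ≤ 70
    edge-1: 220+30 = 250 > 150
    edge-2: 20+30 = 50 ≤ 80
Round 2 — edge-1 crashes.
  edge-1 sheds 250 req/s to edge-2: 250 each.
    edge-2: 50+250 = 300 > 80
Round 3 — edge-2 crashes.
  edge-2 sheds 300 req/s to worker-1: 300 each.
    worker-1: 10+300 = 310 > 80
Round 4 — worker-1 crashes.
  worker-1 sheds 310 req/s: no online neighbours, lost.
No further crashes.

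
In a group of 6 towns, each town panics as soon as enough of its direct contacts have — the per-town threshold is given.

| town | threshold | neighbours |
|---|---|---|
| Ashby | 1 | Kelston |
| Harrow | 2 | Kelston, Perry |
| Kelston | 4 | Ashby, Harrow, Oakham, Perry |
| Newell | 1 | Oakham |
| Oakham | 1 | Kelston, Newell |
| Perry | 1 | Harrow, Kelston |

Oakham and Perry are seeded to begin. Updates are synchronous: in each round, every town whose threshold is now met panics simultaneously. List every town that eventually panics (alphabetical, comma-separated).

Newell, Oakham, Perry

Round 1 — Oakham, Perry panic (initial).
Round 2 — checking thresholds:
  Harrow: 1 of 2 neighbours < 2, below threshold.
  Kelston: 2 of 4 neighbours < 4, below threshold.
  Newell: 1 of 1 neighbours ≥ 1, panics.
Round 3 — no new panics; cascade stops.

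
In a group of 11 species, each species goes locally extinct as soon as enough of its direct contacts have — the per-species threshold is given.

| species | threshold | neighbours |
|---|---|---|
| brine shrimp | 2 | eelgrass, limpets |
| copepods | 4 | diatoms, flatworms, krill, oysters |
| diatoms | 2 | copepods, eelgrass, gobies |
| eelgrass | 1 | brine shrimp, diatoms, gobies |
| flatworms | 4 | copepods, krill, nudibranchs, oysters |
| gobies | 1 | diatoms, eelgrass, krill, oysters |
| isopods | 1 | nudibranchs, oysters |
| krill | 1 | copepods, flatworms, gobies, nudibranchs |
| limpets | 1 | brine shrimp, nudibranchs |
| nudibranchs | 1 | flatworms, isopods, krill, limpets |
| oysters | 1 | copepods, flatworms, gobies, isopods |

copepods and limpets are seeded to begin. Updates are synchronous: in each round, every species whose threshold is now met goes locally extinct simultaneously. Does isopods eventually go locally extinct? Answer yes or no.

yes

Round 1 — copepods, limpets go locally extinct (initial).
Round 2 — checking thresholds:
  brine shrimp: 1 of 2 neighbours < 2, below threshold.
  diatoms: 1 of 3 neighbours < 2, below threshold.
  flatworms: 1 of 4 neighbours < 4, below threshold.
  krill: 1 of 4 neighbours ≥ 1, goes locally extinct.
  nudibranchs: 1 of 4 neighbours ≥ 1, goes locally extinct.
  oysters: 1 of 4 neighbours ≥ 1, goes locally extinct.
Round 3 — checking thresholds:
  brine shrimp: 1 of 2 neighbours < 2, below threshold.
  diatoms: 1 of 3 neighbours < 2, below threshold.
  flatworms: 4 of 4 neighbours ≥ 4, goes locally extinct.
  gobies: 2 of 4 neighbours ≥ 1, goes locally extinct.
  isopods: 2 of 2 neighbours ≥ 1, goes locally extinct.
Round 4 — checking thresholds:
  brine shrimp: 1 of 2 neighbours < 2, below threshold.
  diatoms: 2 of 3 neighbours ≥ 2, goes locally extinct.
  eelgrass: 1 of 3 neighbours ≥ 1, goes locally extinct.
Round 5 — checking thresholds:
  brine shrimp: 2 of 2 neighbours ≥ 2, goes locally extinct.
Round 6 — no new extinctions; cascade stops.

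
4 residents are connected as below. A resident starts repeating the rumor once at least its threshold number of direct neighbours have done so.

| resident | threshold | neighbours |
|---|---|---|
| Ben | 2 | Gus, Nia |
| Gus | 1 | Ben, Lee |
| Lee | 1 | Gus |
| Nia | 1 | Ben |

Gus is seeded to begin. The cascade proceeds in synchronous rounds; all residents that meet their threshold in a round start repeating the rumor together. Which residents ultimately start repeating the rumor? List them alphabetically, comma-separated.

Gus, Lee

Round 1 — Gus starts repeating the rumor (initial).
Round 2 — checking thresholds:
  Ben: 1 of 2 neighbours < 2, not yet.
  Lee: 1 of 1 neighbours ≥ 1, starts repeating the rumor.
Round 3 — no new spreads; cascade stops.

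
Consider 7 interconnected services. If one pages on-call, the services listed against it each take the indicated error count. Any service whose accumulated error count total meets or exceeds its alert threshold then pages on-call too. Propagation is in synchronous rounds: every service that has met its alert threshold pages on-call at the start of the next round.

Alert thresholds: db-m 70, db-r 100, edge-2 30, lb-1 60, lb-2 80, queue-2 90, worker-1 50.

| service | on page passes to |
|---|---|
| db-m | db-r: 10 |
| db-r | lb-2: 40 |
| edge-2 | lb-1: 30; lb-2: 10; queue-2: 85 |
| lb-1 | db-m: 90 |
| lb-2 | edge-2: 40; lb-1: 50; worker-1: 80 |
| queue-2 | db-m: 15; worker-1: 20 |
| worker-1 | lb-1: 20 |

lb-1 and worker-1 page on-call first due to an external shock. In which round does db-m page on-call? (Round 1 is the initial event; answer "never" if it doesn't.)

Round 1 — lb-1, worker-1 page on-call (initial).
  db-m: +90 → 90 ≥ 70
Round 2 — db-m pages on-call.
  db-r: +10 → 10 < 100
No further pages.

2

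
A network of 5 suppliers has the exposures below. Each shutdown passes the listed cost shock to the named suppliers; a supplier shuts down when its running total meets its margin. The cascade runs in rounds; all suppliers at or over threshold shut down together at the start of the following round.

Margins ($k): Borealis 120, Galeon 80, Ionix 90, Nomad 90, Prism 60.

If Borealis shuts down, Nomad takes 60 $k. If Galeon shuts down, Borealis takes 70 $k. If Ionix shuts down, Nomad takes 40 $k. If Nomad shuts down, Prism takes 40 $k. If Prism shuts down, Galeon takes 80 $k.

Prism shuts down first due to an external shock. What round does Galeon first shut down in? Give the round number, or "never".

Round 1 — Prism shuts down (initial).
  Galeon: +80 → 80 ≥ 80
Round 2 — Galeon shuts down.
  Borealis: +70 → 70 < 120
No further shutdowns.

2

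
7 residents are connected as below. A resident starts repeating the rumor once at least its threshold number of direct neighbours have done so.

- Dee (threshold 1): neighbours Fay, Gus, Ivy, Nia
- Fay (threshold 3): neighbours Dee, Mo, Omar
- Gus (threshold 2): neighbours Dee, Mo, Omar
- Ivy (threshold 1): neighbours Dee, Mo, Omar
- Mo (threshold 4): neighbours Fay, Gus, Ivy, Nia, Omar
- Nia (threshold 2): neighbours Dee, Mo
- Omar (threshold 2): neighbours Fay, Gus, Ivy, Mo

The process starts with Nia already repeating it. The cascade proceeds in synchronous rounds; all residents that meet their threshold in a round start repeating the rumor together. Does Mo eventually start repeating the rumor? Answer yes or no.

no

Round 1 — Nia starts repeating the rumor (initial).
Round 2 — checking thresholds:
  Dee: 1 of 4 neighbours ≥ 1, starts repeating the rumor.
  Mo: 1 of 5 neighbours < 4, not yet.
Round 3 — checking thresholds:
  Fay: 1 of 3 neighbours < 3, not yet.
  Gus: 1 of 3 neighbours < 2, not yet.
  Ivy: 1 of 3 neighbours ≥ 1, starts repeating the rumor.
  Mo: 1 of 5 neighbours < 4, not yet.
Round 4 — no new spreads; cascade stops.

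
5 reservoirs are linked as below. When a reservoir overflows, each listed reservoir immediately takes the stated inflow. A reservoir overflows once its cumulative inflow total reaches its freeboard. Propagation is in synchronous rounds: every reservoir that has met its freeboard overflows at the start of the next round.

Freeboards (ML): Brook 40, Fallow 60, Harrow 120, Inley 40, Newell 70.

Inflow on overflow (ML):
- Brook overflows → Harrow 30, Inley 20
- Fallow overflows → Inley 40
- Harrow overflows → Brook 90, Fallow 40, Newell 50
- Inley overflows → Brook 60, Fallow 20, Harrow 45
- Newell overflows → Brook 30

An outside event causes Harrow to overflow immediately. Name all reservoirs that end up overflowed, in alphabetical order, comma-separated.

Round 1 — Harrow overflows (initial).
  Brook: +90 → 90 ≥ 40
  Fallow: +40 → 40 < 60
  Newell: +50 → 50 < 70
Round 2 — Brook overflows.
  Inley: +20 → 20 < 40
No further overflows.

Brook, Harrow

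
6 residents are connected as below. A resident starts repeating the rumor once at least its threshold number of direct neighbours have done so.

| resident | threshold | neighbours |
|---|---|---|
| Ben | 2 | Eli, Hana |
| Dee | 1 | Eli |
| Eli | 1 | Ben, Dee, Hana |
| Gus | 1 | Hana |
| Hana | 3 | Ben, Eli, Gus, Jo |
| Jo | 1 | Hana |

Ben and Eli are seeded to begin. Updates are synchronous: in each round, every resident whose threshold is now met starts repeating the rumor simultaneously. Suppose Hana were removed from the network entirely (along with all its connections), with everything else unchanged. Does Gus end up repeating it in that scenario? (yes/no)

no

With Hana removed:
Round 1 — Ben, Eli start repeating the rumor (initial).
Round 2 — checking thresholds:
  Dee: 1 of 1 neighbours ≥ 1, starts repeating the rumor.
Round 3 — no new spreads; cascade stops.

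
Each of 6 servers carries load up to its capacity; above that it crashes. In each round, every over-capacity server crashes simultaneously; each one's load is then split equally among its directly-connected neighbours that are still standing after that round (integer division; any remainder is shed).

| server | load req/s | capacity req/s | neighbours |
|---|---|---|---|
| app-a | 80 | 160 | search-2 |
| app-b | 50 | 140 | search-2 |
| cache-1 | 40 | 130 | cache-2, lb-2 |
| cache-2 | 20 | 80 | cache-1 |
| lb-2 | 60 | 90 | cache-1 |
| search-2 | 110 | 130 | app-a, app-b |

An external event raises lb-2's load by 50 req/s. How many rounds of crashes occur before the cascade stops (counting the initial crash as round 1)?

Round 1 — lb-2 at 110 > 90. lb-2 crashes.
  lb-2 sheds 110 req/s to cache-1: 110 each.
    cache-1: 40+110 = 150 > 130
Round 2 — cache-1 crashes.
  cache-1 sheds 150 req/s to cache-2: 150 each.
    cache-2: 20+150 = 170 > 80
Round 3 — cache-2 crashes.
  cache-2 sheds 170 req/s: no online neighbours, lost.
No further crashes.

3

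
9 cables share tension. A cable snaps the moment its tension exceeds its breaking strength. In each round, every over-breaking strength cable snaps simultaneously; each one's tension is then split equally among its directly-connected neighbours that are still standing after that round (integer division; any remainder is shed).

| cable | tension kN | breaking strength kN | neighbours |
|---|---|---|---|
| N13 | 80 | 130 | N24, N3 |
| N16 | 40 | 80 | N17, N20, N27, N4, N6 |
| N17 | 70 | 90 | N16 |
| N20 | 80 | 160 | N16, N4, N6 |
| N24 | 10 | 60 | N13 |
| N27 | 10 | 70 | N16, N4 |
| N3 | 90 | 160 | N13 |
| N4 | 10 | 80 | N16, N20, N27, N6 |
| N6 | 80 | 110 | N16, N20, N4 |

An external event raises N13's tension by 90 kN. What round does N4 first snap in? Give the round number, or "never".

Round 1 — N13 at 170 > 130. N13 snaps.
  N13 sheds 170 kN to N24, N3: 85 each.
    N24: 10+85 = 95 > 60
    N3: 90+85 = 175 > 160
Round 2 — N24, N3 snap.
  N24 sheds 95 kN: no online neighbours, lost.
  N3 sheds 175 kN: no online neighbours, lost.
No further breaks.

never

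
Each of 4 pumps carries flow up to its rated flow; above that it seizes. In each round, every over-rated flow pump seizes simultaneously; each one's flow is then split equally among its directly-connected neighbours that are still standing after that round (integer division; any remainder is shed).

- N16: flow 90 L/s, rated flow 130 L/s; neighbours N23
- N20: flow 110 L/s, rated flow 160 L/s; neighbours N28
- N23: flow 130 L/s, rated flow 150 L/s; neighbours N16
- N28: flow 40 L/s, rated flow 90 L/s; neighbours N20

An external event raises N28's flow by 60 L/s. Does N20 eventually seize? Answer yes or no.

Round 1 — N28 at 100 > 90. N28 seizes.
  N28 sheds 100 L/s to N20: 100 each.
    N20: 110+100 = 210 > 160
Round 2 — N20 seizes.
  N20 sheds 210 L/s: no online neighbours, lost.
No further seizures.

yes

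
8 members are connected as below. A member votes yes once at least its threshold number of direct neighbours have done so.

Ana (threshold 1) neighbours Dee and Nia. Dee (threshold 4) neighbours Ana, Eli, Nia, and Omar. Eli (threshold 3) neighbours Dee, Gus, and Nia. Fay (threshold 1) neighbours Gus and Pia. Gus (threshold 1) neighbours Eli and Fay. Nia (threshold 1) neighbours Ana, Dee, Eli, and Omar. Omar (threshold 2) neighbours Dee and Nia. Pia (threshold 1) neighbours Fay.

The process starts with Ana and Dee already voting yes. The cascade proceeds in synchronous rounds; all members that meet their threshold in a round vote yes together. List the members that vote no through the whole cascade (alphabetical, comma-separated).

Eli, Fay, Gus, Pia

Round 1 — Ana, Dee vote yes (initial).
Round 2 — checking thresholds:
  Eli: 1 of 3 neighbours < 3, below threshold.
  Nia: 2 of 4 neighbours ≥ 1, votes yes.
  Omar: 1 of 2 neighbours < 2, below threshold.
Round 3 — checking thresholds:
  Eli: 2 of 3 neighbours < 3, below threshold.
  Omar: 2 of 2 neighbours ≥ 2, votes yes.
Round 4 — no new yes votes; cascade stops.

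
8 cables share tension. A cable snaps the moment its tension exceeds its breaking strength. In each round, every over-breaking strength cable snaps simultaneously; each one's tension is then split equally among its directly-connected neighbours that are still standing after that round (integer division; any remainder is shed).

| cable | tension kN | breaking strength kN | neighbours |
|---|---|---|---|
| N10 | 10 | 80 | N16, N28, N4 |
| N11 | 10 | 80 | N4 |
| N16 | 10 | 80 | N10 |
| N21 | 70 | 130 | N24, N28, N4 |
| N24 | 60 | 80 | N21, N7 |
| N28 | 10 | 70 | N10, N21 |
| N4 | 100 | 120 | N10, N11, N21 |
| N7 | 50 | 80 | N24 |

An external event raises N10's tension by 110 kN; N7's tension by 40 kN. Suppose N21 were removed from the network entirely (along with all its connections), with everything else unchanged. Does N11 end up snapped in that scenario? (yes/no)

yes

With N21 removed:
Round 1 — N10 at 120 > 80; N7 at 90 > 80. N10, N7 snap.
  N10 sheds 120 kN to N16, N28, N4: 40 each.
    N16: 10+40 = 50 ≤ 80
    N28: 10+40 = 50 ≤ 70
    N4: 100+40 = 140 > 120
  N7 sheds 90 kN to N24: 90 each.
    N24: 60+90 = 150 > 80
Round 2 — N24, N4 snap.
  N24 sheds 150 kN: no online neighbours, lost.
  N4 sheds 140 kN to N11: 140 each.
    N11: 10+140 = 150 > 80
Round 3 — N11 snaps.
  N11 sheds 150 kN: no online neighbours, lost.
No further breaks.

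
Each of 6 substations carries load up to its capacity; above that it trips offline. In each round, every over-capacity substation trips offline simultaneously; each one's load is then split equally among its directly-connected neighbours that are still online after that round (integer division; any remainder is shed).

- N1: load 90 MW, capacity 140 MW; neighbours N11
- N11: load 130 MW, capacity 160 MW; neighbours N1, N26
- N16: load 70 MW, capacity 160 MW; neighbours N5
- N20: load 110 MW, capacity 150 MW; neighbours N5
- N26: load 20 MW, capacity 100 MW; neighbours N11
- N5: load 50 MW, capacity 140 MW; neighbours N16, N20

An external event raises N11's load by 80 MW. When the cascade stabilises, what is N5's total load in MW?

Round 1 — N11 at 210 > 160. N11 trips offline.
  N11 sheds 210 MW to N1, N26: 105 each.
    N1: 90+105 = 195 > 140
    N26: 20+105 = 125 > 100
Round 2 — N1, N26 trip offline.
  N1 sheds 195 MW: no online neighbours, lost.
  N26 sheds 125 MW: no online neighbours, lost.
No further trips.

50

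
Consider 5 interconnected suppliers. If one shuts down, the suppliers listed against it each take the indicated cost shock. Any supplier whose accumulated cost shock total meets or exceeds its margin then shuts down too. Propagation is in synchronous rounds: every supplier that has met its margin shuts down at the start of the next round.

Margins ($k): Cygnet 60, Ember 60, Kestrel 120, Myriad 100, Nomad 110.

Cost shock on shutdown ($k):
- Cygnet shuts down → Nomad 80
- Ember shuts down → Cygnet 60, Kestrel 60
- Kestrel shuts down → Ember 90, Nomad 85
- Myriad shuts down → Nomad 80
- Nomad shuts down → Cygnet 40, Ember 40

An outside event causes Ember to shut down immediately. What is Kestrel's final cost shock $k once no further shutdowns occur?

60

Round 1 — Ember shuts down (initial).
  Cygnet: +60 → 60 ≥ 60
  Kestrel: +60 → 60 < 120
Round 2 — Cygnet shuts down.
  Nomad: +80 → 80 < 110
No further shutdowns.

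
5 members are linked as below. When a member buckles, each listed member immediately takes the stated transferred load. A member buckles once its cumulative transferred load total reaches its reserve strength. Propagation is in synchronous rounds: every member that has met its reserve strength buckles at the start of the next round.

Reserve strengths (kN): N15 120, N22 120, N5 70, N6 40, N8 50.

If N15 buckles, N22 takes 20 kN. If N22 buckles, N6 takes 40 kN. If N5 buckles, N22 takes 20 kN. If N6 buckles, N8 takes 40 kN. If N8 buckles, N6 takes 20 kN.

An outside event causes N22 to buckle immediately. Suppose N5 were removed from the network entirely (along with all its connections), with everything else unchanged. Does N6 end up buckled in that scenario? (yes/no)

yes

With N5 removed:
Round 1 — N22 buckles (initial).
  N6: +40 → 40 ≥ 40
Round 2 — N6 buckles.
  N8: +40 → 40 < 50
No further bucklings.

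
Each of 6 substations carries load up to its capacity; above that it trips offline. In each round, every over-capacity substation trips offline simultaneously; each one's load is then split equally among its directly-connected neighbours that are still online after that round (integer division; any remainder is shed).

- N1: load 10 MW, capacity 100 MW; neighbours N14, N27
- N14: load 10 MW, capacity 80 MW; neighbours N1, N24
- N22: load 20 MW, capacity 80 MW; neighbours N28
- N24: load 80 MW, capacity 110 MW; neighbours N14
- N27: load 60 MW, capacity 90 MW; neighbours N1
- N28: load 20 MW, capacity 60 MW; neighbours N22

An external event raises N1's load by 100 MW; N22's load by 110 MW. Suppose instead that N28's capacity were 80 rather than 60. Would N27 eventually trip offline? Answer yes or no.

With N28's capacity at 80:
Round 1 — N1 at 110 > 100; N22 at 130 > 80. N1, N22 trip offline.
  N1 sheds 110 MW to N14, N27: 55 each.
    N14: 10+55 = 65 ≤ 80
    N27: 60+55 = 115 > 90
  N22 sheds 130 MW to N28: 130 each.
    N28: 20+130 = 150 > 80
Round 2 — N27, N28 trip offline.
  N27 sheds 115 MW: no online neighbours, lost.
  N28 sheds 150 MW: no online neighbours, lost.
No further trips.

yes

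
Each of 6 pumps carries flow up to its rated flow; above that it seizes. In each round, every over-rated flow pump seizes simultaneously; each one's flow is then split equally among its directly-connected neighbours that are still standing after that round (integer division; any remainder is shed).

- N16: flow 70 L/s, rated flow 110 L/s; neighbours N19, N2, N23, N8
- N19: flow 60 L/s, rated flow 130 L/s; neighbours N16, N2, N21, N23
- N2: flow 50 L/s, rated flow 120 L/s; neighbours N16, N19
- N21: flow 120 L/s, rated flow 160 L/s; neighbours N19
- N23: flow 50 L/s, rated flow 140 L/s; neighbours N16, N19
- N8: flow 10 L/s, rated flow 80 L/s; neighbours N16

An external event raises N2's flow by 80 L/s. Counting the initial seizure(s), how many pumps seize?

Round 1 — N2 at 130 > 120. N2 seizes.
  N2 sheds 130 L/s to N16, N19: 65 each.
    N16: 70+65 = 135 > 110
    N19: 60+65 = 125 ≤ 130
Round 2 — N16 seizes.
  N16 sheds 135 L/s to N19, N23, N8: 45 each.
    N19: 125+45 = 170 > 130
    N23: 50+45 = 95 ≤ 140
    N8: 10+45 = 55 ≤ 80
Round 3 — N19 seizes.
  N19 sheds 170 L/s to N21, N23: 85 each.
    N21: 120+85 = 205 > 160
    N23: 95+85 = 180 > 140
Round 4 — N21, N23 seize.
  N21 sheds 205 L/s: no online neighbours, lost.
  N23 sheds 180 L/s: no online neighbours, lost.
No further seizures.

5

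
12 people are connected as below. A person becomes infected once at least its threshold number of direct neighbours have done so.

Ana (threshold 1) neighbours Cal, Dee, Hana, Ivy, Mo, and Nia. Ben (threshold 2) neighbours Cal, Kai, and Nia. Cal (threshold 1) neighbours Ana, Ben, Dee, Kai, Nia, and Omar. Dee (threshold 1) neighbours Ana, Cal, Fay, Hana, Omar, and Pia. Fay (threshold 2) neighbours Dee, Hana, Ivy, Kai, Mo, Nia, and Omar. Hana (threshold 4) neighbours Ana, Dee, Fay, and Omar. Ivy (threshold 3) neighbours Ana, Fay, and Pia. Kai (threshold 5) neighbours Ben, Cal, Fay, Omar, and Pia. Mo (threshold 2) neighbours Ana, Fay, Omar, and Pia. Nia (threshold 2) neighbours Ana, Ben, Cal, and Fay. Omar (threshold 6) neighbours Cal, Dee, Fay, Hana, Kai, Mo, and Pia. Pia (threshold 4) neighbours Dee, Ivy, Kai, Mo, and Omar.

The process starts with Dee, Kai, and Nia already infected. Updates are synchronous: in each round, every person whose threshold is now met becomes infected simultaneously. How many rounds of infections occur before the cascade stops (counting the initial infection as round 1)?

Round 1 — Dee, Kai, Nia become infected (initial).
Round 2 — checking thresholds:
  Ana: 2 of 6 neighbours ≥ 1, becomes infected.
  Ben: 2 of 3 neighbours ≥ 2, becomes infected.
  Cal: 3 of 6 neighbours ≥ 1, becomes infected.
  Fay: 3 of 7 neighbours ≥ 2, becomes infected.
  Hana: 1 of 4 neighbours < 4, not yet.
  Omar: 2 of 7 neighbours < 6, not yet.
  Pia: 2 of 5 neighbours < 4, not yet.
Round 3 — checking thresholds:
  Hana: 3 of 4 neighbours < 4, not yet.
  Ivy: 2 of 3 neighbours < 3, not yet.
  Mo: 2 of 4 neighbours ≥ 2, becomes infected.
  Omar: 4 of 7 neighbours < 6, not yet.
  Pia: 2 of 5 neighbours < 4, not yet.
Round 4 — no new infections; cascade stops.

3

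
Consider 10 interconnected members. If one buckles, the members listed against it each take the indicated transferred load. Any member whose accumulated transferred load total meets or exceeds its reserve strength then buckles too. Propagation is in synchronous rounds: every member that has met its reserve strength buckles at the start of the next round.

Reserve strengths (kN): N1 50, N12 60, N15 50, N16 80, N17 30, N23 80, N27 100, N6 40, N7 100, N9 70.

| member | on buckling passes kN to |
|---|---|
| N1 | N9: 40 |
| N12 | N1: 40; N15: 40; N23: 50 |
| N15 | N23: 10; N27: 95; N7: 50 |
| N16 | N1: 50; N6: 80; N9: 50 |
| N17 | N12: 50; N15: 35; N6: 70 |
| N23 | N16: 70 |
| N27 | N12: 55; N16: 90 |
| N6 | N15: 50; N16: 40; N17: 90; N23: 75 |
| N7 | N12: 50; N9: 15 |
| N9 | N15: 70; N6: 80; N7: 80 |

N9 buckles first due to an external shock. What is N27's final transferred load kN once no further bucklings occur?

Round 1 — N9 buckles (initial).
  N15: +70 → 70 ≥ 50
  N6: +80 → 80 ≥ 40
  N7: +80 → 80 < 100
Round 2 — N15, N6 buckle.
  N16: +40 → 40 < 80
  N17: +90 → 90 ≥ 30
  N23: +10+75 → 85 ≥ 80
  N27: +95 → 95 < 100
  N7: +50 → 130 ≥ 100
Round 3 — N17, N23, N7 buckle.
  N12: +50+50 → 100 ≥ 60
  N16: +70 → 110 ≥ 80
Round 4 — N12, N16 buckle.
  N1: +40+50 → 90 ≥ 50
Round 5 — N1 buckles.
No further bucklings.

95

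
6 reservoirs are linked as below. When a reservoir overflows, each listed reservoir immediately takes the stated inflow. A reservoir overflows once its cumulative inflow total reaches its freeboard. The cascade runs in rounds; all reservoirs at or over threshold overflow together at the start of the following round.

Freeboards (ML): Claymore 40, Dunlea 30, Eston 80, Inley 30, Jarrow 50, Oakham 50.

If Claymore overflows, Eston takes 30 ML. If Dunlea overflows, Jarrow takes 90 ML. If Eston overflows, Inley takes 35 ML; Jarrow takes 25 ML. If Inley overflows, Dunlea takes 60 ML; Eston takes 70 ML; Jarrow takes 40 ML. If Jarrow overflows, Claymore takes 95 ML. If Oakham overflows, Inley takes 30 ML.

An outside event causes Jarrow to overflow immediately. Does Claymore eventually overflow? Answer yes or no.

Round 1 — Jarrow overflows (initial).
  Claymore: +95 → 95 ≥ 40
Round 2 — Claymore overflows.
  Eston: +30 → 30 < 80
No further overflows.

yes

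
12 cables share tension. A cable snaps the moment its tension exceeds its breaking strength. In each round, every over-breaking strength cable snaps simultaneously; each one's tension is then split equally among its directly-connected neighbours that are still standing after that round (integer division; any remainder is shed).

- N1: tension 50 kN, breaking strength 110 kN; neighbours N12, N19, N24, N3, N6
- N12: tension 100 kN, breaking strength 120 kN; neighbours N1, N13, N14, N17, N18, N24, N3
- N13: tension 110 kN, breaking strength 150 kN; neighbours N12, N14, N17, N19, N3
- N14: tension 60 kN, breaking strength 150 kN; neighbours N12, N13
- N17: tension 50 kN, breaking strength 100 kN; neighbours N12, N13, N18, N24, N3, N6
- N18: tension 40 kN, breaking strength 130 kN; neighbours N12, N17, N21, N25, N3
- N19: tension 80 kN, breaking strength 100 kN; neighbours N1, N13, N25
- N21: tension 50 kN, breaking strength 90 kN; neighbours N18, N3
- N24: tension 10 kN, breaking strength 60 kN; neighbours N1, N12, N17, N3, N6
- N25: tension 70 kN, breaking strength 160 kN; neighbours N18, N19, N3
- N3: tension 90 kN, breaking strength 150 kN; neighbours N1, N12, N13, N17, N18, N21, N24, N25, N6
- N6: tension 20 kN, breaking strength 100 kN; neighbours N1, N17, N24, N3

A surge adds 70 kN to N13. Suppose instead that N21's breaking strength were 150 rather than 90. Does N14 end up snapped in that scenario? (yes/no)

no

With N21's breaking strength at 150:
Round 1 — N13 at 180 > 150. N13 snaps.
  N13 sheds 180 kN to N12, N14, N17, N19, N3: 36 each.
    N12: 100+36 = 136 > 120
    N14: 60+36 = 96 ≤ 150
    N17: 50+36 = 86 ≤ 100
    N19: 80+36 = 116 > 100
    N3: 90+36 = 126 ≤ 150
Round 2 — N12, N19 snap.
  N12 sheds 136 kN to N1, N14, N17, N18, N24, N3: 22 each (4 lost).
    N1: 50+22 = 72 ≤ 110
    N14: 96+22 = 118 ≤ 150
    N17: 86+22 = 108 > 100
    N18: 40+22 = 62 ≤ 130
    N24: 10+22 = 32 ≤ 60
    N3: 126+22 = 148 ≤ 150
  N19 sheds 116 kN to N1, N25: 58 each.
    N1: 72+58 = 130 > 110
    N25: 70+58 = 128 ≤ 160
Round 3 — N1, N17 snap.
  N1 sheds 130 kN to N24, N3, N6: 43 each (1 lost).
    N24: 32+43 = 75 > 60
    N3: 148+43 = 191 > 150
    N6: 20+43 = 63 ≤ 100
  N17 sheds 108 kN to N18, N24, N3, N6: 27 each.
    N18: 62+27 = 89 ≤ 130
    N24: 75+27 = 102 > 60
    N3: 191+27 = 218 > 150
    N6: 63+27 = 90 ≤ 100
Round 4 — N24, N3 snap.
  N24 sheds 102 kN to N6: 102 each.
    N6: 90+102 = 192 > 100
  N3 sheds 218 kN to N18, N21, N25, N6: 54 each (2 lost).
    N18: 89+54 = 143 > 130
    N21: 50+54 = 104 ≤ 150
    N25: 128+54 = 182 > 160
    N6: 192+54 = 246 > 100
Round 5 — N18, N25, N6 snap.
  N18 sheds 143 kN to N21: 143 each.
    N21: 104+143 = 247 > 150
  N25 sheds 182 kN: no online neighbours, lost.
  N6 sheds 246 kN: no online neighbours, lost.
Round 6 — N21 snaps.
  N21 sheds 247 kN: no online neighbours, lost.
No further breaks.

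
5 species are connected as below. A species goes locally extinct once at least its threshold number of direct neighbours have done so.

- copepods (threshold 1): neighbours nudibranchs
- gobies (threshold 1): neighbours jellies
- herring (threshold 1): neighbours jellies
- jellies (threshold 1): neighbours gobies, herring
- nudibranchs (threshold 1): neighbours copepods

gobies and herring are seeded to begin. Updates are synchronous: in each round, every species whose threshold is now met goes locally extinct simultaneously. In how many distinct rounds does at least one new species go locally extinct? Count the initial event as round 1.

Round 1 — gobies, herring go locally extinct (initial).
Round 2 — checking thresholds:
  jellies: 2 of 2 neighbours ≥ 1, goes locally extinct.
Round 3 — no new extinctions; cascade stops.

2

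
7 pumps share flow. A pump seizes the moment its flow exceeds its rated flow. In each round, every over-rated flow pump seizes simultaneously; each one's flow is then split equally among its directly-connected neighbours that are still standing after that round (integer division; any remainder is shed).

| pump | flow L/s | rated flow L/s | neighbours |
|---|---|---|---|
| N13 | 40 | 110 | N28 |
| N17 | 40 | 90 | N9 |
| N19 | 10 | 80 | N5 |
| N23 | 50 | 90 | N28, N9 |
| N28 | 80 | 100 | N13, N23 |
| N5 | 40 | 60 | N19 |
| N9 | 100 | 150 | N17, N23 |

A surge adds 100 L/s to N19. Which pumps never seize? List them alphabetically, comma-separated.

Round 1 — N19 at 110 > 80. N19 seizes.
  N19 sheds 110 L/s to N5: 110 each.
    N5: 40+110 = 150 > 60
Round 2 — N5 seizes.
  N5 sheds 150 L/s: no online neighbours, lost.
No further seizures.

N13, N17, N23, N28, N9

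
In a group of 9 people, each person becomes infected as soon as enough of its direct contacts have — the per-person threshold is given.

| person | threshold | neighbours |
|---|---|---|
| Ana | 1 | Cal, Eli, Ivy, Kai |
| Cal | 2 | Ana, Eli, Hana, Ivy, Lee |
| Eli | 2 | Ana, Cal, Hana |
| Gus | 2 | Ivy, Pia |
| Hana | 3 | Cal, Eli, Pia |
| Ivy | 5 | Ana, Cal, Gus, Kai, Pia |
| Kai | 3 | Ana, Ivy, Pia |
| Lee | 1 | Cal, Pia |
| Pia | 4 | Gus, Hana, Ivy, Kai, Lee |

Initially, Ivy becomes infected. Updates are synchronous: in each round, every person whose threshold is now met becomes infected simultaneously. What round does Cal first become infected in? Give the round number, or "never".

3

Round 1 — Ivy becomes infected (initial).
Round 2 — checking thresholds:
  Ana: 1 of 4 neighbours ≥ 1, becomes infected.
  Cal: 1 of 5 neighbours < 2, holds.
  Gus: 1 of 2 neighbours < 2, holds.
  Kai: 1 of 3 neighbours < 3, holds.
  Pia: 1 of 5 neighbours < 4, holds.
Round 3 — checking thresholds:
  Cal: 2 of 5 neighbours ≥ 2, becomes infected.
  Eli: 1 of 3 neighbours < 2, holds.
  Gus: 1 of 2 neighbours < 2, holds.
  Kai: 2 of 3 neighbours < 3, holds.
  Pia: 1 of 5 neighbours < 4, holds.
Round 4 — checking thresholds:
  Eli: 2 of 3 neighbours ≥ 2, becomes infected.
  Gus: 1 of 2 neighbours < 2, holds.
  Hana: 1 of 3 neighbours < 3, holds.
  Kai: 2 of 3 neighbours < 3, holds.
  Lee: 1 of 2 neighbours ≥ 1, becomes infected.
  Pia: 1 of 5 neighbours < 4, holds.
Round 5 — no new infections; cascade stops.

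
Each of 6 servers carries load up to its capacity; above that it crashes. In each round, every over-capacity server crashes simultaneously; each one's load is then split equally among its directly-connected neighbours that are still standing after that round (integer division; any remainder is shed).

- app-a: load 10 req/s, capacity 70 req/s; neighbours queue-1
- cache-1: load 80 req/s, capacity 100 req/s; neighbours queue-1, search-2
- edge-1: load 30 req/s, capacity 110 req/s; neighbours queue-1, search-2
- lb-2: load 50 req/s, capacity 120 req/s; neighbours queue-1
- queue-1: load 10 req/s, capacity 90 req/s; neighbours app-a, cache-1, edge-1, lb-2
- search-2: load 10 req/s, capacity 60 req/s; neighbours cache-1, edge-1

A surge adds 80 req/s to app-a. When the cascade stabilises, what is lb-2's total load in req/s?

83

Round 1 — app-a at 90 > 70. app-a crashes.
  app-a sheds 90 req/s to queue-1: 90 each.
    queue-1: 10+90 = 100 > 90
Round 2 — queue-1 crashes.
  queue-1 sheds 100 req/s to cache-1, edge-1, lb-2: 33 each (1 lost).
    cache-1: 80+33 = 113 > 100
    edge-1: 30+33 = 63 ≤ 110
    lb-2: 50+33 = 83 ≤ 120
Round 3 — cache-1 crashes.
  cache-1 sheds 113 req/s to search-2: 113 each.
    search-2: 10+113 = 123 > 60
Round 4 — search-2 crashes.
  search-2 sheds 123 req/s to edge-1: 123 each.
    edge-1: 63+123 = 186 > 110
Round 5 — edge-1 crashes.
  edge-1 sheds 186 req/s: no online neighbours, lost.
No further crashes.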